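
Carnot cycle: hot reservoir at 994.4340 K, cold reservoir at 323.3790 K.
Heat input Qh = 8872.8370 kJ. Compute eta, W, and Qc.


eta = 1 - 323.3790/994.4340 = 0.6748
W = 0.6748 * 8872.8370 = 5987.4880 kJ
Qc = 8872.8370 - 5987.4880 = 2885.3490 kJ

eta = 67.4811%, W = 5987.4880 kJ, Qc = 2885.3490 kJ


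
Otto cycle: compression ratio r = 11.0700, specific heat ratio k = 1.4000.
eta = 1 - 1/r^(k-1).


r^(k-1) = 2.6161
eta = 1 - 1/2.6161 = 0.6178 = 61.7756%

61.7756%


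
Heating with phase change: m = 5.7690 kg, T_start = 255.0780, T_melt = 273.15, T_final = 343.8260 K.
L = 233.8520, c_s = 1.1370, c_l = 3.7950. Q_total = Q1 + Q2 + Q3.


Q1 (sensible, solid) = 5.7690 * 1.1370 * 18.0720 = 118.5406 kJ
Q2 (latent) = 5.7690 * 233.8520 = 1349.0922 kJ
Q3 (sensible, liquid) = 5.7690 * 3.7950 * 70.6760 = 1547.3348 kJ
Q_total = 3014.9676 kJ

3014.9676 kJ


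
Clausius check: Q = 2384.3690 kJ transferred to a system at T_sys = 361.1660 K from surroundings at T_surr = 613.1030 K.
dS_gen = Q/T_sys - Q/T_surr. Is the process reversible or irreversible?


dS_sys = 2384.3690/361.1660 = 6.6019 kJ/K
dS_surr = -2384.3690/613.1030 = -3.8890 kJ/K
dS_gen = 6.6019 - 3.8890 = 2.7128 kJ/K (irreversible)

dS_gen = 2.7128 kJ/K, irreversible


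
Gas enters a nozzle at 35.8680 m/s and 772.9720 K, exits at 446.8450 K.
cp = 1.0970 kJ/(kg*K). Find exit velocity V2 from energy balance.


dT = 326.1270 K
2*cp*1000*dT = 715522.6380
V1^2 = 1286.5134
V2 = sqrt(716809.1514) = 846.6458 m/s

846.6458 m/s


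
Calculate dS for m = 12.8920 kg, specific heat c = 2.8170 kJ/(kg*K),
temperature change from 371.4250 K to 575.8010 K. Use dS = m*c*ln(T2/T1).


T2/T1 = 1.5502
ln(T2/T1) = 0.4384
dS = 12.8920 * 2.8170 * 0.4384 = 15.9218 kJ/K

15.9218 kJ/K


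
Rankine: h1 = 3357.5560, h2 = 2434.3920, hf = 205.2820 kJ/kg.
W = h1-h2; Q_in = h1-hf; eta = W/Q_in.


W = 923.1640 kJ/kg
Q_in = 3152.2740 kJ/kg
eta = 0.2929 = 29.2857%

eta = 29.2857%


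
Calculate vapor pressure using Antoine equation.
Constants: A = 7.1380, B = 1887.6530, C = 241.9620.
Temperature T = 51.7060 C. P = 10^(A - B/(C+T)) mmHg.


C+T = 293.6680
B/(C+T) = 6.4278
log10(P) = 7.1380 - 6.4278 = 0.7102
P = 10^0.7102 = 5.1304 mmHg

5.1304 mmHg


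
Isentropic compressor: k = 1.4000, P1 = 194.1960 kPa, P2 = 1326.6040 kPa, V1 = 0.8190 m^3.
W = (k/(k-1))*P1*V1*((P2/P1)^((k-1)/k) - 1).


(k-1)/k = 0.2857
(P2/P1)^exp = 1.7315
W = 3.5000 * 194.1960 * 0.8190 * (1.7315 - 1) = 407.2130 kJ

407.2130 kJ


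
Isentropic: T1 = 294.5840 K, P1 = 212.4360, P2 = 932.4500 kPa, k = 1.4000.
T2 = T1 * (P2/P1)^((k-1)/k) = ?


(k-1)/k = 0.2857
(P2/P1)^exp = 1.5260
T2 = 294.5840 * 1.5260 = 449.5223 K

449.5223 K


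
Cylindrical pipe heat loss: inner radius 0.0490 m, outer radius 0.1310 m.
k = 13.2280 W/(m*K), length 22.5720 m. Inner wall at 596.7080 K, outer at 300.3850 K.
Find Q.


dT = 296.3230 K
ln(ro/ri) = 0.9834
Q = 2*pi*13.2280*22.5720*296.3230 / 0.9834 = 565313.5569 W

565313.5569 W


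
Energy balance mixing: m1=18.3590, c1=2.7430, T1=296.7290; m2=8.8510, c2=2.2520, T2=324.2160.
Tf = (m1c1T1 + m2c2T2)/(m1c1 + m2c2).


num = 21405.3175
den = 70.2912
Tf = 304.5235 K

304.5235 K


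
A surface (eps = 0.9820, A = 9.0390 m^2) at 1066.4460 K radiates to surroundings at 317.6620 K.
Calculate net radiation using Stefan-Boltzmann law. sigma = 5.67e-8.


T^4 = 1.2935e+12
Tsurr^4 = 1.0183e+10
Q = 0.9820 * 5.67e-8 * 9.0390 * 1.2833e+12 = 645859.3564 W

645859.3564 W


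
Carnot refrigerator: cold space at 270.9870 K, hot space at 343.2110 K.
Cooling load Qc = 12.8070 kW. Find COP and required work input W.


COP = 270.9870 / 72.2240 = 3.7520
W = 12.8070 / 3.7520 = 3.4133 kW

COP = 3.7520, W = 3.4133 kW


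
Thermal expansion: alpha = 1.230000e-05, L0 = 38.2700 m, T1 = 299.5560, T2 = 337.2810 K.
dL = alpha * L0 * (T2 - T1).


dT = 37.7250 K
dL = 1.230000e-05 * 38.2700 * 37.7250 = 0.017758 m
L_final = 38.287758 m

dL = 0.017758 m


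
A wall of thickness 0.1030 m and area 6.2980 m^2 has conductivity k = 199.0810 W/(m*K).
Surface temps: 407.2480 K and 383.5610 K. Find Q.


dT = 23.6870 K
Q = 199.0810 * 6.2980 * 23.6870 / 0.1030 = 288340.2729 W

288340.2729 W


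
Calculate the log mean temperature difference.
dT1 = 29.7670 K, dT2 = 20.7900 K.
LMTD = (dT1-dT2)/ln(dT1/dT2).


dT1/dT2 = 1.4318
ln(dT1/dT2) = 0.3589
LMTD = 8.9770 / 0.3589 = 25.0106 K

25.0106 K


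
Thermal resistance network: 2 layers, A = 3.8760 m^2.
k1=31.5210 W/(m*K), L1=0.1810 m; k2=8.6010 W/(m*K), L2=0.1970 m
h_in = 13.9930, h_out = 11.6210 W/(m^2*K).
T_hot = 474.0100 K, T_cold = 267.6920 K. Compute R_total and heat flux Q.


R_conv_in = 1/(13.9930*3.8760) = 0.0184
R_1 = 0.1810/(31.5210*3.8760) = 0.0015
R_2 = 0.1970/(8.6010*3.8760) = 0.0059
R_conv_out = 1/(11.6210*3.8760) = 0.0222
R_total = 0.0480 K/W
Q = 206.3180 / 0.0480 = 4295.6610 W

R_total = 0.0480 K/W, Q = 4295.6610 W


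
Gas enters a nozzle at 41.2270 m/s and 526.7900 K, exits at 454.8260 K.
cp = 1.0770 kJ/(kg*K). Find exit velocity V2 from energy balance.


dT = 71.9640 K
2*cp*1000*dT = 155010.4560
V1^2 = 1699.6655
V2 = sqrt(156710.1215) = 395.8663 m/s

395.8663 m/s


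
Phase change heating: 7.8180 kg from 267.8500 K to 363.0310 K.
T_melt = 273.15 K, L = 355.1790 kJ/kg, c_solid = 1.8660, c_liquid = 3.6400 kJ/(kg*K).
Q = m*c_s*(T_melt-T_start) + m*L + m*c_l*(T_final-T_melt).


Q1 (sensible, solid) = 7.8180 * 1.8660 * 5.3000 = 77.3185 kJ
Q2 (latent) = 7.8180 * 355.1790 = 2776.7894 kJ
Q3 (sensible, liquid) = 7.8180 * 3.6400 * 89.8810 = 2557.7904 kJ
Q_total = 5411.8982 kJ

5411.8982 kJ


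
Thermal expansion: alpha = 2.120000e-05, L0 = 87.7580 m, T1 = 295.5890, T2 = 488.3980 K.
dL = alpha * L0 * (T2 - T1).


dT = 192.8090 K
dL = 2.120000e-05 * 87.7580 * 192.8090 = 0.358715 m
L_final = 88.116715 m

dL = 0.358715 m


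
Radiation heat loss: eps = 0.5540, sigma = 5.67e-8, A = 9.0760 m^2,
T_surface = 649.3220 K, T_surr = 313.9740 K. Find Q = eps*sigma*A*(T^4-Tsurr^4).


T^4 = 1.7776e+11
Tsurr^4 = 9.7180e+09
Q = 0.5540 * 5.67e-8 * 9.0760 * 1.6804e+11 = 47908.4453 W

47908.4453 W


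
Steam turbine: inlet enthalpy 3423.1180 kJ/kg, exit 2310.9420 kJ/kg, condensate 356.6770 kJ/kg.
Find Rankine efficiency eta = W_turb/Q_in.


W = 1112.1760 kJ/kg
Q_in = 3066.4410 kJ/kg
eta = 0.3627 = 36.2693%

eta = 36.2693%


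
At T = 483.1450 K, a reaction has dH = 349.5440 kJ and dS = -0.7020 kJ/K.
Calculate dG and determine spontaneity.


T*dS = 483.1450 * -0.7020 = -339.1678 kJ
dG = 349.5440 + 339.1678 = 688.7118 kJ (non-spontaneous)

dG = 688.7118 kJ, non-spontaneous


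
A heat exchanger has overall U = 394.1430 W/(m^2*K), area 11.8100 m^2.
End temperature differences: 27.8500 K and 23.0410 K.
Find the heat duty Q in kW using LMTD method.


LMTD = 25.3696 K
Q = 394.1430 * 11.8100 * 25.3696 = 118091.0533 W = 118.0911 kW

118.0911 kW


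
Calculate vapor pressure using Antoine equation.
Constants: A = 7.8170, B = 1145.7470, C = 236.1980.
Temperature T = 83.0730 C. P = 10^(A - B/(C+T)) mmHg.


C+T = 319.2710
B/(C+T) = 3.5886
log10(P) = 7.8170 - 3.5886 = 4.2284
P = 10^4.2284 = 16918.6329 mmHg

16918.6329 mmHg


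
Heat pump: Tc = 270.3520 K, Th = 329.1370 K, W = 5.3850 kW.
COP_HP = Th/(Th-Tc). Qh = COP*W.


COP = 329.1370 / 58.7850 = 5.5990
Qh = 5.5990 * 5.3850 = 30.1506 kW

COP = 5.5990, Qh = 30.1506 kW


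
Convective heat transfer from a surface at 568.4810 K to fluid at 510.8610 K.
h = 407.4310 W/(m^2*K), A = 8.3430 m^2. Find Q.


dT = 57.6200 K
Q = 407.4310 * 8.3430 * 57.6200 = 195861.7215 W

195861.7215 W


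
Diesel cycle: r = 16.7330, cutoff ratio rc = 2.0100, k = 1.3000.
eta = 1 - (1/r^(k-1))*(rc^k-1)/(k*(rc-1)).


r^(k-1) = 2.3285
rc^k = 2.4783
eta = 0.5165 = 51.6466%

51.6466%


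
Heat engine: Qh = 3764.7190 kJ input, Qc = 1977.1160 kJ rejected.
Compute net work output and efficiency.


W = 3764.7190 - 1977.1160 = 1787.6030 kJ
eta = 1787.6030 / 3764.7190 = 0.4748 = 47.4830%

W = 1787.6030 kJ, eta = 47.4830%


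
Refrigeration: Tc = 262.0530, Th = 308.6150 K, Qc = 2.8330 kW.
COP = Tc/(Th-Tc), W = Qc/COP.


COP = 262.0530 / 46.5620 = 5.6280
W = 2.8330 / 5.6280 = 0.5034 kW

COP = 5.6280, W = 0.5034 kW


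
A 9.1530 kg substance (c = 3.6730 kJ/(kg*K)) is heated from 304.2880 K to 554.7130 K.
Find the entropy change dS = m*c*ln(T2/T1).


T2/T1 = 1.8230
ln(T2/T1) = 0.6005
dS = 9.1530 * 3.6730 * 0.6005 = 20.1874 kJ/K

20.1874 kJ/K


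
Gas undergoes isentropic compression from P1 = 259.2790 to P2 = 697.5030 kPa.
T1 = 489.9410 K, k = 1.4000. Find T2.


(k-1)/k = 0.2857
(P2/P1)^exp = 1.3268
T2 = 489.9410 * 1.3268 = 650.0364 K

650.0364 K


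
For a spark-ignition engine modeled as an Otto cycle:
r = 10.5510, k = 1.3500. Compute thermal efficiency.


r^(k-1) = 2.2811
eta = 1 - 1/2.2811 = 0.5616 = 56.1624%

56.1624%


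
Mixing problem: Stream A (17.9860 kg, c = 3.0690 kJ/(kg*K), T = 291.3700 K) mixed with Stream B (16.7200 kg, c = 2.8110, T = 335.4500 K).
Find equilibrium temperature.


num = 31849.4657
den = 102.1990
Tf = 311.6418 K

311.6418 K


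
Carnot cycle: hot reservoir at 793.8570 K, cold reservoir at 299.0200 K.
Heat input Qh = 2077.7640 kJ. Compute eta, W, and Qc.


eta = 1 - 299.0200/793.8570 = 0.6233
W = 0.6233 * 2077.7640 = 1295.1382 kJ
Qc = 2077.7640 - 1295.1382 = 782.6258 kJ

eta = 62.3333%, W = 1295.1382 kJ, Qc = 782.6258 kJ


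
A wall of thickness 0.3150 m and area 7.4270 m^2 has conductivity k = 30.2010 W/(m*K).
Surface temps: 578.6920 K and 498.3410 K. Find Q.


dT = 80.3510 K
Q = 30.2010 * 7.4270 * 80.3510 / 0.3150 = 57215.7348 W

57215.7348 W


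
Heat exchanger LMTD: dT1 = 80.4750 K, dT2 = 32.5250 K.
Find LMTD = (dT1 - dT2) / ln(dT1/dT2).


dT1/dT2 = 2.4743
ln(dT1/dT2) = 0.9059
LMTD = 47.9500 / 0.9059 = 52.9286 K

52.9286 K


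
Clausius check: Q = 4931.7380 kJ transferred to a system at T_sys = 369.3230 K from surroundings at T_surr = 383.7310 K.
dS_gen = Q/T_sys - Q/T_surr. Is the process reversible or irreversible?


dS_sys = 4931.7380/369.3230 = 13.3535 kJ/K
dS_surr = -4931.7380/383.7310 = -12.8521 kJ/K
dS_gen = 13.3535 - 12.8521 = 0.5014 kJ/K (irreversible)

dS_gen = 0.5014 kJ/K, irreversible


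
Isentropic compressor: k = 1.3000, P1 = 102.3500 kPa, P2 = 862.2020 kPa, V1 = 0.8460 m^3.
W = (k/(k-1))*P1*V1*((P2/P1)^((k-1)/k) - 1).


(k-1)/k = 0.2308
(P2/P1)^exp = 1.6352
W = 4.3333 * 102.3500 * 0.8460 * (1.6352 - 1) = 238.3521 kJ

238.3521 kJ


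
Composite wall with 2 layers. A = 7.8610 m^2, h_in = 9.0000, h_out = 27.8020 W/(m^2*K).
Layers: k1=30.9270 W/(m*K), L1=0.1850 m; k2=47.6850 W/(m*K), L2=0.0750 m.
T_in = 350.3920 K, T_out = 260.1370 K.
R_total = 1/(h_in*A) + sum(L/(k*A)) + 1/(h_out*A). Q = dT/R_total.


R_conv_in = 1/(9.0000*7.8610) = 0.0141
R_1 = 0.1850/(30.9270*7.8610) = 0.0008
R_2 = 0.0750/(47.6850*7.8610) = 0.0002
R_conv_out = 1/(27.8020*7.8610) = 0.0046
R_total = 0.0197 K/W
Q = 90.2550 / 0.0197 = 4588.2066 W

R_total = 0.0197 K/W, Q = 4588.2066 W


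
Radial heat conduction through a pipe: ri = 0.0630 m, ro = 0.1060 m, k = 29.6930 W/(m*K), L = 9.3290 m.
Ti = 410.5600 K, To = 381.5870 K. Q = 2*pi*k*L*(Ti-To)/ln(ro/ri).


dT = 28.9730 K
ln(ro/ri) = 0.5203
Q = 2*pi*29.6930*9.3290*28.9730 / 0.5203 = 96918.1319 W

96918.1319 W


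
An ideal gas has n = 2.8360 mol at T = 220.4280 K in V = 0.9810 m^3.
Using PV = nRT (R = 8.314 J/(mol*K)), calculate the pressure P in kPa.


P = nRT/V = 2.8360 * 8.314 * 220.4280 / 0.9810
= 5197.3625 / 0.9810 = 5298.0250 Pa = 5.2980 kPa

5.2980 kPa


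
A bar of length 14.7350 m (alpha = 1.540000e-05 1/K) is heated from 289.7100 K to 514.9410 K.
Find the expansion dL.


dT = 225.2310 K
dL = 1.540000e-05 * 14.7350 * 225.2310 = 0.051109 m
L_final = 14.786109 m

dL = 0.051109 m


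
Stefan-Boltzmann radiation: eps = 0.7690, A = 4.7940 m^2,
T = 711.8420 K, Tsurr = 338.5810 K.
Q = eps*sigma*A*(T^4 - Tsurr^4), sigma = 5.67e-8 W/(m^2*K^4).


T^4 = 2.5676e+11
Tsurr^4 = 1.3142e+10
Q = 0.7690 * 5.67e-8 * 4.7940 * 2.4362e+11 = 50924.2746 W

50924.2746 W


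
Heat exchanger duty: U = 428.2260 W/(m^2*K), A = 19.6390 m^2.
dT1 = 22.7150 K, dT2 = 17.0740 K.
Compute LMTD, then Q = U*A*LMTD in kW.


LMTD = 19.7605 K
Q = 428.2260 * 19.6390 * 19.7605 = 166184.3278 W = 166.1843 kW

166.1843 kW


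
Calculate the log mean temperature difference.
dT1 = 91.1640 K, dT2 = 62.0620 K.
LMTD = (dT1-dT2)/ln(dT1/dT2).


dT1/dT2 = 1.4689
ln(dT1/dT2) = 0.3845
LMTD = 29.1020 / 0.3845 = 75.6827 K

75.6827 K


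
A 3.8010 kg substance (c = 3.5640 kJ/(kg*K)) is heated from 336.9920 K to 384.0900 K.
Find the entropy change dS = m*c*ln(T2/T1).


T2/T1 = 1.1398
ln(T2/T1) = 0.1308
dS = 3.8010 * 3.5640 * 0.1308 = 1.7722 kJ/K

1.7722 kJ/K


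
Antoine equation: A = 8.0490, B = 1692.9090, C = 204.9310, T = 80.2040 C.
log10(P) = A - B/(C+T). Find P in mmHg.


C+T = 285.1350
B/(C+T) = 5.9372
log10(P) = 8.0490 - 5.9372 = 2.1118
P = 10^2.1118 = 129.3543 mmHg

129.3543 mmHg


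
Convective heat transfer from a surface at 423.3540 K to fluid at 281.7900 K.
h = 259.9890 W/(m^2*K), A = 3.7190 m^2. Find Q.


dT = 141.5640 K
Q = 259.9890 * 3.7190 * 141.5640 = 136878.1029 W

136878.1029 W


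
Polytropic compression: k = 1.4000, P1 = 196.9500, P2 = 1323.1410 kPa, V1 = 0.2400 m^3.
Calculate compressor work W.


(k-1)/k = 0.2857
(P2/P1)^exp = 1.7233
W = 3.5000 * 196.9500 * 0.2400 * (1.7233 - 1) = 119.6589 kJ

119.6589 kJ


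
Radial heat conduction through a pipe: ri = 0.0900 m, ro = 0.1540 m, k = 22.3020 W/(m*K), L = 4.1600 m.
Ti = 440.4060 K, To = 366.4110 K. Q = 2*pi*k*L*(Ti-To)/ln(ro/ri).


dT = 73.9950 K
ln(ro/ri) = 0.5371
Q = 2*pi*22.3020*4.1600*73.9950 / 0.5371 = 80302.5838 W

80302.5838 W


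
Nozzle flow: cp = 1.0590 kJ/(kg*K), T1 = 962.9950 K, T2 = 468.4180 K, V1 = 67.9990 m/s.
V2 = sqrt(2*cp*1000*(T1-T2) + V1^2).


dT = 494.5770 K
2*cp*1000*dT = 1047514.0860
V1^2 = 4623.8640
V2 = sqrt(1052137.9500) = 1025.7378 m/s

1025.7378 m/s


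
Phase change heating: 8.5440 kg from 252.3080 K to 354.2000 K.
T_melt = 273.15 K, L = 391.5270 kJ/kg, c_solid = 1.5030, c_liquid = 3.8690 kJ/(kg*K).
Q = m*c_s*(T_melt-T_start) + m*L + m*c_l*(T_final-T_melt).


Q1 (sensible, solid) = 8.5440 * 1.5030 * 20.8420 = 267.6453 kJ
Q2 (latent) = 8.5440 * 391.5270 = 3345.2067 kJ
Q3 (sensible, liquid) = 8.5440 * 3.8690 * 81.0500 = 2679.2485 kJ
Q_total = 6292.1004 kJ

6292.1004 kJ


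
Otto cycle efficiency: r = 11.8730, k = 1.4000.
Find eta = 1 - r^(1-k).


r^(k-1) = 2.6904
eta = 1 - 1/2.6904 = 0.6283 = 62.8314%

62.8314%


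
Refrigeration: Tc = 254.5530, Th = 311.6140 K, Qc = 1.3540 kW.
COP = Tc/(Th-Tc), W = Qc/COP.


COP = 254.5530 / 57.0610 = 4.4611
W = 1.3540 / 4.4611 = 0.3035 kW

COP = 4.4611, W = 0.3035 kW


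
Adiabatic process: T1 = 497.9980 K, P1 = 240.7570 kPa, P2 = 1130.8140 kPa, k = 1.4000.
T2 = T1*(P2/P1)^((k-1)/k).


(k-1)/k = 0.2857
(P2/P1)^exp = 1.5558
T2 = 497.9980 * 1.5558 = 774.7721 K

774.7721 K


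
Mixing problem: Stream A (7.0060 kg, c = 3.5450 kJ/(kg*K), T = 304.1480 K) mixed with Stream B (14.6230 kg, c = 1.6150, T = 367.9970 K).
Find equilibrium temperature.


num = 16244.5724
den = 48.4524
Tf = 335.2686 K

335.2686 K


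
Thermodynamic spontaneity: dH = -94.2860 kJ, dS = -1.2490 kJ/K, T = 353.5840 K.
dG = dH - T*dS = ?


T*dS = 353.5840 * -1.2490 = -441.6264 kJ
dG = -94.2860 + 441.6264 = 347.3404 kJ (non-spontaneous)

dG = 347.3404 kJ, non-spontaneous


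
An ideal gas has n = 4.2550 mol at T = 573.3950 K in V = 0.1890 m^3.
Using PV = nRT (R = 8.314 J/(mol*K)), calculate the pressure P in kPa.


P = nRT/V = 4.2550 * 8.314 * 573.3950 / 0.1890
= 20284.4617 / 0.1890 = 107325.1940 Pa = 107.3252 kPa

107.3252 kPa


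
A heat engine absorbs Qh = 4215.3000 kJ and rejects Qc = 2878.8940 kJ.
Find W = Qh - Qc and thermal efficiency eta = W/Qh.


W = 4215.3000 - 2878.8940 = 1336.4060 kJ
eta = 1336.4060 / 4215.3000 = 0.3170 = 31.7037%

W = 1336.4060 kJ, eta = 31.7037%


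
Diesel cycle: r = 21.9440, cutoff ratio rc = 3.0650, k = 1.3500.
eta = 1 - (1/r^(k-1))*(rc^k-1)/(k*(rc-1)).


r^(k-1) = 2.9475
rc^k = 4.5361
eta = 0.5697 = 56.9663%

56.9663%


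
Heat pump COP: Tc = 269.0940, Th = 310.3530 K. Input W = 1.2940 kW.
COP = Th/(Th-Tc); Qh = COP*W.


COP = 310.3530 / 41.2590 = 7.5221
Qh = 7.5221 * 1.2940 = 9.7336 kW

COP = 7.5221, Qh = 9.7336 kW


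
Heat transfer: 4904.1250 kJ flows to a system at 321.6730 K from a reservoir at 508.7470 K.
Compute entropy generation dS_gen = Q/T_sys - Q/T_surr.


dS_sys = 4904.1250/321.6730 = 15.2457 kJ/K
dS_surr = -4904.1250/508.7470 = -9.6396 kJ/K
dS_gen = 15.2457 - 9.6396 = 5.6061 kJ/K (irreversible)

dS_gen = 5.6061 kJ/K, irreversible


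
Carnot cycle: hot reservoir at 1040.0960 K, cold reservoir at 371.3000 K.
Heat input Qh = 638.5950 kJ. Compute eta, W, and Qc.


eta = 1 - 371.3000/1040.0960 = 0.6430
W = 0.6430 * 638.5950 = 410.6253 kJ
Qc = 638.5950 - 410.6253 = 227.9697 kJ

eta = 64.3014%, W = 410.6253 kJ, Qc = 227.9697 kJ


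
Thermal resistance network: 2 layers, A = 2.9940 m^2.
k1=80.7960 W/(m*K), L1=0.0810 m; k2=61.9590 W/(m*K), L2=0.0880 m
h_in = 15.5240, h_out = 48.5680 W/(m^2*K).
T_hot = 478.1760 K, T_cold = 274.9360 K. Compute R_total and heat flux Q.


R_conv_in = 1/(15.5240*2.9940) = 0.0215
R_1 = 0.0810/(80.7960*2.9940) = 0.0003
R_2 = 0.0880/(61.9590*2.9940) = 0.0005
R_conv_out = 1/(48.5680*2.9940) = 0.0069
R_total = 0.0292 K/W
Q = 203.2400 / 0.0292 = 6959.9480 W

R_total = 0.0292 K/W, Q = 6959.9480 W


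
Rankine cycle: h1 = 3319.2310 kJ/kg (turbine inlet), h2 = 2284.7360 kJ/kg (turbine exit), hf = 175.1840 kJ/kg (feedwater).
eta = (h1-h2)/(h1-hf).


W = 1034.4950 kJ/kg
Q_in = 3144.0470 kJ/kg
eta = 0.3290 = 32.9033%

eta = 32.9033%


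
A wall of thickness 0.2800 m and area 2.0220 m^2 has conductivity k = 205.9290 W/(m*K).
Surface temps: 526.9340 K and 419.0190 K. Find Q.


dT = 107.9150 K
Q = 205.9290 * 2.0220 * 107.9150 / 0.2800 = 160480.5653 W

160480.5653 W


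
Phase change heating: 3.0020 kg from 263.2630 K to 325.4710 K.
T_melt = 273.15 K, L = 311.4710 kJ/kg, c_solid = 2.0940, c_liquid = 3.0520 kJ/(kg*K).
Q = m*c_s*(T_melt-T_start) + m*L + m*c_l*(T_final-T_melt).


Q1 (sensible, solid) = 3.0020 * 2.0940 * 9.8870 = 62.1515 kJ
Q2 (latent) = 3.0020 * 311.4710 = 935.0359 kJ
Q3 (sensible, liquid) = 3.0020 * 3.0520 * 52.3210 = 479.3704 kJ
Q_total = 1476.5579 kJ

1476.5579 kJ


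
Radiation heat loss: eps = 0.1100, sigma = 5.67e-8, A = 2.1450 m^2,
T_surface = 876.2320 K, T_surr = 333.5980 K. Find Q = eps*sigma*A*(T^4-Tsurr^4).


T^4 = 5.8949e+11
Tsurr^4 = 1.2385e+10
Q = 0.1100 * 5.67e-8 * 2.1450 * 5.7711e+11 = 7720.7221 W

7720.7221 W


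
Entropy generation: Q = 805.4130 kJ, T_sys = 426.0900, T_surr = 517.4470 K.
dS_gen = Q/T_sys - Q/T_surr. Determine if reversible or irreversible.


dS_sys = 805.4130/426.0900 = 1.8902 kJ/K
dS_surr = -805.4130/517.4470 = -1.5565 kJ/K
dS_gen = 1.8902 - 1.5565 = 0.3337 kJ/K (irreversible)

dS_gen = 0.3337 kJ/K, irreversible


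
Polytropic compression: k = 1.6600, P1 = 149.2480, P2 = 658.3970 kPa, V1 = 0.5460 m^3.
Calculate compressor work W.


(k-1)/k = 0.3976
(P2/P1)^exp = 1.8042
W = 2.5152 * 149.2480 * 0.5460 * (1.8042 - 1) = 164.8222 kJ

164.8222 kJ


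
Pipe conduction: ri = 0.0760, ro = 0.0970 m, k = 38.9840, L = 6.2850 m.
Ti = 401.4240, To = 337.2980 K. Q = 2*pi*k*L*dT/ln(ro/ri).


dT = 64.1260 K
ln(ro/ri) = 0.2440
Q = 2*pi*38.9840*6.2850*64.1260 / 0.2440 = 404627.7617 W

404627.7617 W


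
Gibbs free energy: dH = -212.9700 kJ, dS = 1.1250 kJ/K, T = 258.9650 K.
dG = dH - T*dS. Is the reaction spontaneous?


T*dS = 258.9650 * 1.1250 = 291.3356 kJ
dG = -212.9700 - 291.3356 = -504.3056 kJ (spontaneous)

dG = -504.3056 kJ, spontaneous


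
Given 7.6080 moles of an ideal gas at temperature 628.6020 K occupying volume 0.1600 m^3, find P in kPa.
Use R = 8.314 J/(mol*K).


P = nRT/V = 7.6080 * 8.314 * 628.6020 / 0.1600
= 39760.9070 / 0.1600 = 248505.6687 Pa = 248.5057 kPa

248.5057 kPa


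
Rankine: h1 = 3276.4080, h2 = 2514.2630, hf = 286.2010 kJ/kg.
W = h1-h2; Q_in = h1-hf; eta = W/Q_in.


W = 762.1450 kJ/kg
Q_in = 2990.2070 kJ/kg
eta = 0.2549 = 25.4880%

eta = 25.4880%


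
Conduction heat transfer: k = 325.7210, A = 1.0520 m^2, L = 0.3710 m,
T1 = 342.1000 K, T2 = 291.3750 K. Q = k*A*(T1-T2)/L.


dT = 50.7250 K
Q = 325.7210 * 1.0520 * 50.7250 / 0.3710 = 46850.0054 W

46850.0054 W


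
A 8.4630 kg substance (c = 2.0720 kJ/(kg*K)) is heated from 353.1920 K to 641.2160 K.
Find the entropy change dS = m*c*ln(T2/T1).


T2/T1 = 1.8155
ln(T2/T1) = 0.5964
dS = 8.4630 * 2.0720 * 0.5964 = 10.4573 kJ/K

10.4573 kJ/K


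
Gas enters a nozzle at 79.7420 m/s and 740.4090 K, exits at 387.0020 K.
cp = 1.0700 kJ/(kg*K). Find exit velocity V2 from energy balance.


dT = 353.4070 K
2*cp*1000*dT = 756290.9800
V1^2 = 6358.7866
V2 = sqrt(762649.7666) = 873.2982 m/s

873.2982 m/s


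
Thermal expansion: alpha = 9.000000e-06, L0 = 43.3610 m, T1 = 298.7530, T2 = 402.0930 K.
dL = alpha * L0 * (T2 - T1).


dT = 103.3400 K
dL = 9.000000e-06 * 43.3610 * 103.3400 = 0.040328 m
L_final = 43.401328 m

dL = 0.040328 m


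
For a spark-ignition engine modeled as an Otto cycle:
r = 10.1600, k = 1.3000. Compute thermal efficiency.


r^(k-1) = 2.0048
eta = 1 - 1/2.0048 = 0.5012 = 50.1194%

50.1194%


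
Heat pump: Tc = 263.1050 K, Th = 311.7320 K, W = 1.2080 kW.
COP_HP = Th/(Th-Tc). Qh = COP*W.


COP = 311.7320 / 48.6270 = 6.4107
Qh = 6.4107 * 1.2080 = 7.7441 kW

COP = 6.4107, Qh = 7.7441 kW


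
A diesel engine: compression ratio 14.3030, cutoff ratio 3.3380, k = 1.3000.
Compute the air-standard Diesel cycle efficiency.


r^(k-1) = 2.2214
rc^k = 4.7922
eta = 0.4383 = 43.8342%

43.8342%


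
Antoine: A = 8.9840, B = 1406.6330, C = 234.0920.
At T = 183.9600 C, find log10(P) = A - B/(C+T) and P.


C+T = 418.0520
B/(C+T) = 3.3647
log10(P) = 8.9840 - 3.3647 = 5.6193
P = 10^5.6193 = 416167.2123 mmHg

416167.2123 mmHg


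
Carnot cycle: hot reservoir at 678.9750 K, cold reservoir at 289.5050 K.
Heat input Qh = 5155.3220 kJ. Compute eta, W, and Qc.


eta = 1 - 289.5050/678.9750 = 0.5736
W = 0.5736 * 5155.3220 = 2957.1682 kJ
Qc = 5155.3220 - 2957.1682 = 2198.1538 kJ

eta = 57.3615%, W = 2957.1682 kJ, Qc = 2198.1538 kJ


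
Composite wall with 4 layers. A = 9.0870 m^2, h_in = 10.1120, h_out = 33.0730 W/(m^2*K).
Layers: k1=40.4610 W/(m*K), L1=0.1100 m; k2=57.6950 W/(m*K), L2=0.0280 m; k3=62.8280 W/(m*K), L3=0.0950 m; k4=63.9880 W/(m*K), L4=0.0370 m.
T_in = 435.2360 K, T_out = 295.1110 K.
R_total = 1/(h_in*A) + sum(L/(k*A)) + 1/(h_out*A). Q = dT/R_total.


R_conv_in = 1/(10.1120*9.0870) = 0.0109
R_1 = 0.1100/(40.4610*9.0870) = 0.0003
R_2 = 0.0280/(57.6950*9.0870) = 5.3407e-05
R_3 = 0.0950/(62.8280*9.0870) = 0.0002
R_4 = 0.0370/(63.9880*9.0870) = 6.3633e-05
R_conv_out = 1/(33.0730*9.0870) = 0.0033
R_total = 0.0148 K/W
Q = 140.1250 / 0.0148 = 9472.4677 W

R_total = 0.0148 K/W, Q = 9472.4677 W


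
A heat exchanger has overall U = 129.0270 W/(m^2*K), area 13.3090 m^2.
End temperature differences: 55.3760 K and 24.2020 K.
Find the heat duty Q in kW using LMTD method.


LMTD = 37.6629 K
Q = 129.0270 * 13.3090 * 37.6629 = 64675.5041 W = 64.6755 kW

64.6755 kW


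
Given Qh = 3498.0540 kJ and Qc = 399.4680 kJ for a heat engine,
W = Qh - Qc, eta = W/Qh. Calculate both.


W = 3498.0540 - 399.4680 = 3098.5860 kJ
eta = 3098.5860 / 3498.0540 = 0.8858 = 88.5803%

W = 3098.5860 kJ, eta = 88.5803%


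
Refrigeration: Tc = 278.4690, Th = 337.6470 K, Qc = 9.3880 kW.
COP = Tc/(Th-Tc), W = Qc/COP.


COP = 278.4690 / 59.1780 = 4.7056
W = 9.3880 / 4.7056 = 1.9951 kW

COP = 4.7056, W = 1.9951 kW


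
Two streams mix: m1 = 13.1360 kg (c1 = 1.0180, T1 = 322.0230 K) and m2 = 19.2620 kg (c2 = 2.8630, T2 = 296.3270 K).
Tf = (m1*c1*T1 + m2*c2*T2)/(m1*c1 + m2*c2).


num = 20647.8123
den = 68.5196
Tf = 301.3419 K

301.3419 K


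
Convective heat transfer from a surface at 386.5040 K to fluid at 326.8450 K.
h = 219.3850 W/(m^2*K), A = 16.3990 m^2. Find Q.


dT = 59.6590 K
Q = 219.3850 * 16.3990 * 59.6590 = 214634.8630 W

214634.8630 W


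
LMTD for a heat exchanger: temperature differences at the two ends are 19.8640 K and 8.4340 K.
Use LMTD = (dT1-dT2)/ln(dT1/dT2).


dT1/dT2 = 2.3552
ln(dT1/dT2) = 0.8566
LMTD = 11.4300 / 0.8566 = 13.3429 K

13.3429 K


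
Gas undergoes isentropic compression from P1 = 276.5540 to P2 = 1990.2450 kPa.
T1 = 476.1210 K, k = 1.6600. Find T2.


(k-1)/k = 0.3976
(P2/P1)^exp = 2.1917
T2 = 476.1210 * 2.1917 = 1043.5244 K

1043.5244 K


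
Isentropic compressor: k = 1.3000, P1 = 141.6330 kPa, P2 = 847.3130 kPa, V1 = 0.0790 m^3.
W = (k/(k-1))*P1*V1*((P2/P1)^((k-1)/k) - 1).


(k-1)/k = 0.2308
(P2/P1)^exp = 1.5111
W = 4.3333 * 141.6330 * 0.0790 * (1.5111 - 1) = 24.7788 kJ

24.7788 kJ


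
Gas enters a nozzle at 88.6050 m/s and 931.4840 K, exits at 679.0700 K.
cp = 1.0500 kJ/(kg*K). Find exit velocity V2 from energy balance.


dT = 252.4140 K
2*cp*1000*dT = 530069.4000
V1^2 = 7850.8460
V2 = sqrt(537920.2460) = 733.4305 m/s

733.4305 m/s


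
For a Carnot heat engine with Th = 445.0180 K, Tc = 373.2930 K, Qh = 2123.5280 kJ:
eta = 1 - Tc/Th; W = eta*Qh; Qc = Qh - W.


eta = 1 - 373.2930/445.0180 = 0.1612
W = 0.1612 * 2123.5280 = 342.2559 kJ
Qc = 2123.5280 - 342.2559 = 1781.2721 kJ

eta = 16.1173%, W = 342.2559 kJ, Qc = 1781.2721 kJ


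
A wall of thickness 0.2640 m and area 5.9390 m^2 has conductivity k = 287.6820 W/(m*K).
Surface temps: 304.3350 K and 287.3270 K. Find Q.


dT = 17.0080 K
Q = 287.6820 * 5.9390 * 17.0080 / 0.2640 = 110071.6141 W

110071.6141 W


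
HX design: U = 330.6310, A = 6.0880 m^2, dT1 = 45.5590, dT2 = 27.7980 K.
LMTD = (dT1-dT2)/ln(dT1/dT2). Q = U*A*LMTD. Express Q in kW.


LMTD = 35.9502 K
Q = 330.6310 * 6.0880 * 35.9502 = 72363.5559 W = 72.3636 kW

72.3636 kW


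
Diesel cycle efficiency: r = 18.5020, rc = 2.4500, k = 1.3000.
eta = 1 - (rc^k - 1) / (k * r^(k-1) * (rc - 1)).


r^(k-1) = 2.3997
rc^k = 3.2056
eta = 0.5124 = 51.2405%

51.2405%


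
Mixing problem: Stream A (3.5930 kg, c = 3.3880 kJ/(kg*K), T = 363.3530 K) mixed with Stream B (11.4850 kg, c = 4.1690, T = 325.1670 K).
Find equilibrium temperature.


num = 19992.4363
den = 60.0540
Tf = 332.9074 K

332.9074 K


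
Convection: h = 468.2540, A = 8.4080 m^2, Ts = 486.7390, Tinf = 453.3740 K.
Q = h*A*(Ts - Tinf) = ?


dT = 33.3650 K
Q = 468.2540 * 8.4080 * 33.3650 = 131360.6619 W

131360.6619 W


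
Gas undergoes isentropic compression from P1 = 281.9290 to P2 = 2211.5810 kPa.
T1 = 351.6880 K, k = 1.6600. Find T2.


(k-1)/k = 0.3976
(P2/P1)^exp = 2.2681
T2 = 351.6880 * 2.2681 = 797.6773 K

797.6773 K


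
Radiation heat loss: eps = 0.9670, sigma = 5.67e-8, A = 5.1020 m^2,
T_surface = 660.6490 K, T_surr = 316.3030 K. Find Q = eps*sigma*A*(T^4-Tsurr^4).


T^4 = 1.9049e+11
Tsurr^4 = 1.0010e+10
Q = 0.9670 * 5.67e-8 * 5.1020 * 1.8049e+11 = 50488.4198 W

50488.4198 W


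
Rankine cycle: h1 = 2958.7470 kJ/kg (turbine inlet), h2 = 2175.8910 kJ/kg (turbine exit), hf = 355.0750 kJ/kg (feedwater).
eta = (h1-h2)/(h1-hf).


W = 782.8560 kJ/kg
Q_in = 2603.6720 kJ/kg
eta = 0.3007 = 30.0674%

eta = 30.0674%


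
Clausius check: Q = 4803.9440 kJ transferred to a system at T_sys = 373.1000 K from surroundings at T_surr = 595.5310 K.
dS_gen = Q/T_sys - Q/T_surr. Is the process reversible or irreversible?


dS_sys = 4803.9440/373.1000 = 12.8758 kJ/K
dS_surr = -4803.9440/595.5310 = -8.0667 kJ/K
dS_gen = 12.8758 - 8.0667 = 4.8091 kJ/K (irreversible)

dS_gen = 4.8091 kJ/K, irreversible


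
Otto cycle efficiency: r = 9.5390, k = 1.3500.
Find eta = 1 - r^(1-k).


r^(k-1) = 2.2020
eta = 1 - 1/2.2020 = 0.5459 = 54.5876%

54.5876%


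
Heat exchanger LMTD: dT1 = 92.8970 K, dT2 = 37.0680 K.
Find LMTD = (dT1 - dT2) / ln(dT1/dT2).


dT1/dT2 = 2.5061
ln(dT1/dT2) = 0.9187
LMTD = 55.8290 / 0.9187 = 60.7671 K

60.7671 K


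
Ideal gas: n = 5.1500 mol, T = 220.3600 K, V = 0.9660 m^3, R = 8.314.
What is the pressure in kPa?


P = nRT/V = 5.1500 * 8.314 * 220.3600 / 0.9660
= 9435.1762 / 0.9660 = 9767.2631 Pa = 9.7673 kPa

9.7673 kPa


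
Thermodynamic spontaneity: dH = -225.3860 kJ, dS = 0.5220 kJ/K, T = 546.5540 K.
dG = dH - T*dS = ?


T*dS = 546.5540 * 0.5220 = 285.3012 kJ
dG = -225.3860 - 285.3012 = -510.6872 kJ (spontaneous)

dG = -510.6872 kJ, spontaneous


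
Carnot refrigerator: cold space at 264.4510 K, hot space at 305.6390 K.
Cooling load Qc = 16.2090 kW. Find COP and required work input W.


COP = 264.4510 / 41.1880 = 6.4206
W = 16.2090 / 6.4206 = 2.5245 kW

COP = 6.4206, W = 2.5245 kW


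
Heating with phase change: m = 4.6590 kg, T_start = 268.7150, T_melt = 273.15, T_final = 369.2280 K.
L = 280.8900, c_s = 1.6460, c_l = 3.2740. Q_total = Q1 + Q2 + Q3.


Q1 (sensible, solid) = 4.6590 * 1.6460 * 4.4350 = 34.0107 kJ
Q2 (latent) = 4.6590 * 280.8900 = 1308.6665 kJ
Q3 (sensible, liquid) = 4.6590 * 3.2740 * 96.0780 = 1465.5321 kJ
Q_total = 2808.2094 kJ

2808.2094 kJ


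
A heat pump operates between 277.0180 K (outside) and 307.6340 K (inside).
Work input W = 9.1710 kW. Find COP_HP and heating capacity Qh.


COP = 307.6340 / 30.6160 = 10.0481
Qh = 10.0481 * 9.1710 = 92.1515 kW

COP = 10.0481, Qh = 92.1515 kW


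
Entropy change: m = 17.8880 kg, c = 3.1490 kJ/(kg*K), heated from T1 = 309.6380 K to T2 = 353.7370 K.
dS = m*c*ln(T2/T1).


T2/T1 = 1.1424
ln(T2/T1) = 0.1331
dS = 17.8880 * 3.1490 * 0.1331 = 7.5002 kJ/K

7.5002 kJ/K


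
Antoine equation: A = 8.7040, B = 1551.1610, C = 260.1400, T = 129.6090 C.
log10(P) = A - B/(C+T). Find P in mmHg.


C+T = 389.7490
B/(C+T) = 3.9799
log10(P) = 8.7040 - 3.9799 = 4.7241
P = 10^4.7241 = 52978.8689 mmHg

52978.8689 mmHg


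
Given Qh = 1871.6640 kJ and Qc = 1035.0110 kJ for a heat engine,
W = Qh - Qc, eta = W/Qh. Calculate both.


W = 1871.6640 - 1035.0110 = 836.6530 kJ
eta = 836.6530 / 1871.6640 = 0.4470 = 44.7010%

W = 836.6530 kJ, eta = 44.7010%


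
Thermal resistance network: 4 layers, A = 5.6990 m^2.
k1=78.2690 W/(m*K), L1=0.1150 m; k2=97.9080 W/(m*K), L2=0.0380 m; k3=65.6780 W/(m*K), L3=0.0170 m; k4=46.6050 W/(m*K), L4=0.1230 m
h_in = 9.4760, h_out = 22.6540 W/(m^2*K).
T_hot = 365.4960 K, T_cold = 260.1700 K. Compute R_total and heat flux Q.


R_conv_in = 1/(9.4760*5.6990) = 0.0185
R_1 = 0.1150/(78.2690*5.6990) = 0.0003
R_2 = 0.0380/(97.9080*5.6990) = 6.8103e-05
R_3 = 0.0170/(65.6780*5.6990) = 4.5418e-05
R_4 = 0.1230/(46.6050*5.6990) = 0.0005
R_conv_out = 1/(22.6540*5.6990) = 0.0077
R_total = 0.0271 K/W
Q = 105.3260 / 0.0271 = 3886.9552 W

R_total = 0.0271 K/W, Q = 3886.9552 W


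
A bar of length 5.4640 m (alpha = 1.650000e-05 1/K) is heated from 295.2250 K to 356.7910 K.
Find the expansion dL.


dT = 61.5660 K
dL = 1.650000e-05 * 5.4640 * 61.5660 = 0.005551 m
L_final = 5.469551 m

dL = 0.005551 m


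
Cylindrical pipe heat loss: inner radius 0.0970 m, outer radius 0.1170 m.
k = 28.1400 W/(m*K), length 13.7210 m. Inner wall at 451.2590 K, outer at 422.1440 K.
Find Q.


dT = 29.1150 K
ln(ro/ri) = 0.1875
Q = 2*pi*28.1400*13.7210*29.1150 / 0.1875 = 376782.7909 W

376782.7909 W


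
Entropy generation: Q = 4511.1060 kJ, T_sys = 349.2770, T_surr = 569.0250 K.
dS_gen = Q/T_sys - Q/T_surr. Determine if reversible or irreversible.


dS_sys = 4511.1060/349.2770 = 12.9156 kJ/K
dS_surr = -4511.1060/569.0250 = -7.9278 kJ/K
dS_gen = 12.9156 - 7.9278 = 4.9878 kJ/K (irreversible)

dS_gen = 4.9878 kJ/K, irreversible


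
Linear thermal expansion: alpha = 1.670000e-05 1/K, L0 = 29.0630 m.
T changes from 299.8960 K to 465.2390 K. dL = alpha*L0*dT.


dT = 165.3430 K
dL = 1.670000e-05 * 29.0630 * 165.3430 = 0.080250 m
L_final = 29.143250 m

dL = 0.080250 m


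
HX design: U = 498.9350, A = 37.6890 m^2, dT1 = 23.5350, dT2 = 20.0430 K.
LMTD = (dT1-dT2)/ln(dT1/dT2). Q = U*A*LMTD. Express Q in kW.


LMTD = 21.7423 K
Q = 498.9350 * 37.6890 * 21.7423 = 408849.7422 W = 408.8497 kW

408.8497 kW


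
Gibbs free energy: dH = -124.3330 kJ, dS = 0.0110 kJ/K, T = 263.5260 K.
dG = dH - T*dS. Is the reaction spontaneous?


T*dS = 263.5260 * 0.0110 = 2.8988 kJ
dG = -124.3330 - 2.8988 = -127.2318 kJ (spontaneous)

dG = -127.2318 kJ, spontaneous


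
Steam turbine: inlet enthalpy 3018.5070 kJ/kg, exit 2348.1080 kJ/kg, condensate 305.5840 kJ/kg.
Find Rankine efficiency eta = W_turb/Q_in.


W = 670.3990 kJ/kg
Q_in = 2712.9230 kJ/kg
eta = 0.2471 = 24.7113%

eta = 24.7113%


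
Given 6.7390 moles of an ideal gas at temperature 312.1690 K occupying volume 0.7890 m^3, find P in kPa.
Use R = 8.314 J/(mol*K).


P = nRT/V = 6.7390 * 8.314 * 312.1690 / 0.7890
= 17490.2191 / 0.7890 = 22167.5781 Pa = 22.1676 kPa

22.1676 kPa


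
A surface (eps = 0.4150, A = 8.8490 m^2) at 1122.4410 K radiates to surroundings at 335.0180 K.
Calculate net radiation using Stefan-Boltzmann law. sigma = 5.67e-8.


T^4 = 1.5873e+12
Tsurr^4 = 1.2597e+10
Q = 0.4150 * 5.67e-8 * 8.8490 * 1.5747e+12 = 327883.0713 W

327883.0713 W


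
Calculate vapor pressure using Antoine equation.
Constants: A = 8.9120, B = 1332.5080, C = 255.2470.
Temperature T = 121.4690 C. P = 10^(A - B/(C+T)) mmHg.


C+T = 376.7160
B/(C+T) = 3.5372
log10(P) = 8.9120 - 3.5372 = 5.3748
P = 10^5.3748 = 237045.3371 mmHg

237045.3371 mmHg


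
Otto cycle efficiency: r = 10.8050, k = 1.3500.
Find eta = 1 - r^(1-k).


r^(k-1) = 2.3002
eta = 1 - 1/2.3002 = 0.5653 = 56.5258%

56.5258%


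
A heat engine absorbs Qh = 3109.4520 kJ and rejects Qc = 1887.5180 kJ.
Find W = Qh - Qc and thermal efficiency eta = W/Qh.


W = 3109.4520 - 1887.5180 = 1221.9340 kJ
eta = 1221.9340 / 3109.4520 = 0.3930 = 39.2974%

W = 1221.9340 kJ, eta = 39.2974%


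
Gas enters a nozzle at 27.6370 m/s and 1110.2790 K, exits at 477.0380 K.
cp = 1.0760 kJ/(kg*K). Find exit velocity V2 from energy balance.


dT = 633.2410 K
2*cp*1000*dT = 1362734.6320
V1^2 = 763.8038
V2 = sqrt(1363498.4358) = 1167.6894 m/s

1167.6894 m/s


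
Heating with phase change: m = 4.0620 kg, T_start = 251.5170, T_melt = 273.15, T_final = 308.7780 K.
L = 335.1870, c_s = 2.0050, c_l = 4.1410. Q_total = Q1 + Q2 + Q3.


Q1 (sensible, solid) = 4.0620 * 2.0050 * 21.6330 = 176.1859 kJ
Q2 (latent) = 4.0620 * 335.1870 = 1361.5296 kJ
Q3 (sensible, liquid) = 4.0620 * 4.1410 * 35.6280 = 599.2894 kJ
Q_total = 2137.0048 kJ

2137.0048 kJ


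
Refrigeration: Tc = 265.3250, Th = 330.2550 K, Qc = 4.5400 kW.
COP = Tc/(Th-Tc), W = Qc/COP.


COP = 265.3250 / 64.9300 = 4.0863
W = 4.5400 / 4.0863 = 1.1110 kW

COP = 4.0863, W = 1.1110 kW


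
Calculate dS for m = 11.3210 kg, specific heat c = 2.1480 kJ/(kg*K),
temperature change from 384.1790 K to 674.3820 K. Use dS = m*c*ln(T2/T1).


T2/T1 = 1.7554
ln(T2/T1) = 0.5627
dS = 11.3210 * 2.1480 * 0.5627 = 13.6832 kJ/K

13.6832 kJ/K


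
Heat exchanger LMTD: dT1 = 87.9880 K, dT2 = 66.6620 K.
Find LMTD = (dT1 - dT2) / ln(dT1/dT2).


dT1/dT2 = 1.3199
ln(dT1/dT2) = 0.2776
LMTD = 21.3260 / 0.2776 = 76.8324 K

76.8324 K


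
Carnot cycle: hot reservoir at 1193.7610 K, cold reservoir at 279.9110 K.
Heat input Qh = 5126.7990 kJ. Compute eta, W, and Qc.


eta = 1 - 279.9110/1193.7610 = 0.7655
W = 0.7655 * 5126.7990 = 3924.6761 kJ
Qc = 5126.7990 - 3924.6761 = 1202.1229 kJ

eta = 76.5522%, W = 3924.6761 kJ, Qc = 1202.1229 kJ


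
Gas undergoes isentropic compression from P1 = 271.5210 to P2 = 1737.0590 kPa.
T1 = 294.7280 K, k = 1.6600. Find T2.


(k-1)/k = 0.3976
(P2/P1)^exp = 2.0915
T2 = 294.7280 * 2.0915 = 616.4298 K

616.4298 K


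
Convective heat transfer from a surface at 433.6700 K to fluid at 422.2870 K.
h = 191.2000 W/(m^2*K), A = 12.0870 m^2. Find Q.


dT = 11.3830 K
Q = 191.2000 * 12.0870 * 11.3830 = 26306.5046 W

26306.5046 W


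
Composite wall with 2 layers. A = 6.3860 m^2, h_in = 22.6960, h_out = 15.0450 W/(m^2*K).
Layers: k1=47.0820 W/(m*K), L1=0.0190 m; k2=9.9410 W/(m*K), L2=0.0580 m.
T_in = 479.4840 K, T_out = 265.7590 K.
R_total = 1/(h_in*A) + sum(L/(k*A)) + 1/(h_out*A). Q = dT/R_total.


R_conv_in = 1/(22.6960*6.3860) = 0.0069
R_1 = 0.0190/(47.0820*6.3860) = 6.3193e-05
R_2 = 0.0580/(9.9410*6.3860) = 0.0009
R_conv_out = 1/(15.0450*6.3860) = 0.0104
R_total = 0.0183 K/W
Q = 213.7250 / 0.0183 = 11688.7571 W

R_total = 0.0183 K/W, Q = 11688.7571 W


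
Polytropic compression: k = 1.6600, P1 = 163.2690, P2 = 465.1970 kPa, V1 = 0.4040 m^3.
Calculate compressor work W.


(k-1)/k = 0.3976
(P2/P1)^exp = 1.5163
W = 2.5152 * 163.2690 * 0.4040 * (1.5163 - 1) = 85.6619 kJ

85.6619 kJ


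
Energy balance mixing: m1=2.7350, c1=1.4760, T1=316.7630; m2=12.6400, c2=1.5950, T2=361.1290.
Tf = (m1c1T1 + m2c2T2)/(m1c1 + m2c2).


num = 8559.3774
den = 24.1977
Tf = 353.7275 K

353.7275 K


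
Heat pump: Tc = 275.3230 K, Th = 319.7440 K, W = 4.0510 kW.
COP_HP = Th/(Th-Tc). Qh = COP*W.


COP = 319.7440 / 44.4210 = 7.1980
Qh = 7.1980 * 4.0510 = 29.1592 kW

COP = 7.1980, Qh = 29.1592 kW


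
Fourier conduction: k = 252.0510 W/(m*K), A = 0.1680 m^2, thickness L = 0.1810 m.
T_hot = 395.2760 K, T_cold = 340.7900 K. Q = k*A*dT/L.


dT = 54.4860 K
Q = 252.0510 * 0.1680 * 54.4860 / 0.1810 = 12746.8847 W

12746.8847 W


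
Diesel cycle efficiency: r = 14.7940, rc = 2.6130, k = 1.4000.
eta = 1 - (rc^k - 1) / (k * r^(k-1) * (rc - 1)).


r^(k-1) = 2.9379
rc^k = 3.8370
eta = 0.5724 = 57.2371%

57.2371%


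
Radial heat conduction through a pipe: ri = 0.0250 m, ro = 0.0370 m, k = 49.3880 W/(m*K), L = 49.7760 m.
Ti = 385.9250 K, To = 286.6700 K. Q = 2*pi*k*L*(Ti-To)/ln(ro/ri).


dT = 99.2550 K
ln(ro/ri) = 0.3920
Q = 2*pi*49.3880*49.7760*99.2550 / 0.3920 = 3910578.4437 W

3910578.4437 W


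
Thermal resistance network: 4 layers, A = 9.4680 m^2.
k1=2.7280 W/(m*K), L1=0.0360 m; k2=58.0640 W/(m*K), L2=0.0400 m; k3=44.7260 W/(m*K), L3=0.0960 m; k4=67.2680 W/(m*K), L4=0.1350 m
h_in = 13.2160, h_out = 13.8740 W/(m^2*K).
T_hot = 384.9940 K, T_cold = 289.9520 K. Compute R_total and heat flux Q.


R_conv_in = 1/(13.2160*9.4680) = 0.0080
R_1 = 0.0360/(2.7280*9.4680) = 0.0014
R_2 = 0.0400/(58.0640*9.4680) = 7.2760e-05
R_3 = 0.0960/(44.7260*9.4680) = 0.0002
R_4 = 0.1350/(67.2680*9.4680) = 0.0002
R_conv_out = 1/(13.8740*9.4680) = 0.0076
R_total = 0.0175 K/W
Q = 95.0420 / 0.0175 = 5427.9640 W

R_total = 0.0175 K/W, Q = 5427.9640 W


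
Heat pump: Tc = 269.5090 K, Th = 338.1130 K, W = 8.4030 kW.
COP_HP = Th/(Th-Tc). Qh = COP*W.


COP = 338.1130 / 68.6040 = 4.9285
Qh = 4.9285 * 8.4030 = 41.4140 kW

COP = 4.9285, Qh = 41.4140 kW


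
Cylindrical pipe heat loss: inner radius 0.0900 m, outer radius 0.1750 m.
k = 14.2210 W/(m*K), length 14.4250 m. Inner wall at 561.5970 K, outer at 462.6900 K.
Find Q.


dT = 98.9070 K
ln(ro/ri) = 0.6650
Q = 2*pi*14.2210*14.4250*98.9070 / 0.6650 = 191710.8472 W

191710.8472 W


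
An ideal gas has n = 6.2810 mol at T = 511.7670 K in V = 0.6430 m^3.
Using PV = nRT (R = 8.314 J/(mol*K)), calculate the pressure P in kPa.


P = nRT/V = 6.2810 * 8.314 * 511.7670 / 0.6430
= 26724.5925 / 0.6430 = 41562.3522 Pa = 41.5624 kPa

41.5624 kPa


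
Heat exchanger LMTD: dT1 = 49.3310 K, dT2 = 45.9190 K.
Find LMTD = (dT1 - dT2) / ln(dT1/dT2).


dT1/dT2 = 1.0743
ln(dT1/dT2) = 0.0717
LMTD = 3.4120 / 0.0717 = 47.6046 K

47.6046 K


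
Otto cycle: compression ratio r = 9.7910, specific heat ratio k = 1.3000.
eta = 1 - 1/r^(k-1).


r^(k-1) = 1.9827
eta = 1 - 1/1.9827 = 0.4956 = 49.5627%

49.5627%


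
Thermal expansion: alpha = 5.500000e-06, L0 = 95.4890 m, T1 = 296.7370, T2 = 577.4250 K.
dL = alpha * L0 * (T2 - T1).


dT = 280.6880 K
dL = 5.500000e-06 * 95.4890 * 280.6880 = 0.147414 m
L_final = 95.636414 m

dL = 0.147414 m


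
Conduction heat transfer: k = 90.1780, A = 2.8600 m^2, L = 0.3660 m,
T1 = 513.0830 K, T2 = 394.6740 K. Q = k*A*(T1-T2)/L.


dT = 118.4090 K
Q = 90.1780 * 2.8600 * 118.4090 / 0.3660 = 83439.2247 W

83439.2247 W
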